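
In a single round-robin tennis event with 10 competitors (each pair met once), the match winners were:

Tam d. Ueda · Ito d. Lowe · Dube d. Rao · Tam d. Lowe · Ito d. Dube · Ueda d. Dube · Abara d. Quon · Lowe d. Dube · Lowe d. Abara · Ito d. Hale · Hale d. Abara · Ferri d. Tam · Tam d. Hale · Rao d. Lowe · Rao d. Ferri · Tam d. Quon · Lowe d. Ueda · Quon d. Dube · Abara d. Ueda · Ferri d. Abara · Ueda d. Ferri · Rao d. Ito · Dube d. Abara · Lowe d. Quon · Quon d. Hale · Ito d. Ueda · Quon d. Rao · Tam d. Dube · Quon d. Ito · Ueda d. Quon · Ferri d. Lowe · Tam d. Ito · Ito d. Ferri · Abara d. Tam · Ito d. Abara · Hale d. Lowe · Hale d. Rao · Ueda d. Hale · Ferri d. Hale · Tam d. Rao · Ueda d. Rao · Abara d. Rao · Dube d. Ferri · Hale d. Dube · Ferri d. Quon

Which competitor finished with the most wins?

Win totals: Tam 7, Quon 4, Ueda 5, Lowe 4, Rao 3, Abara 4, Dube 3, Ito 6, Hale 4, Ferri 5.
Tam leads with 7 wins (next highest: 6).

Tam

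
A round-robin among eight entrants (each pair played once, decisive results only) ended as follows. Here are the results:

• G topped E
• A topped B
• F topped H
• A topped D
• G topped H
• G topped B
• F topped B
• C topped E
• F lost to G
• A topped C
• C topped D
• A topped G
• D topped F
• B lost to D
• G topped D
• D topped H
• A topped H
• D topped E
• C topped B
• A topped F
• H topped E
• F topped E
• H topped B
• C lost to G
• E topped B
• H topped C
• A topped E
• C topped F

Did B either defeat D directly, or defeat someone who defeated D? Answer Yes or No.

B did not beat D directly.
B beat no one, so there is no intermediate entrant.

No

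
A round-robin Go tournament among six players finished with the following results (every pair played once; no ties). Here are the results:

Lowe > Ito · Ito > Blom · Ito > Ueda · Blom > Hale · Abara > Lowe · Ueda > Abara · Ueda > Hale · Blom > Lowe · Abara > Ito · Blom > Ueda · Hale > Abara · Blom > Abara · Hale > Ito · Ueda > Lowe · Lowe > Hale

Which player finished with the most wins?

Blom

Win totals: Ito 2, Abara 2, Ueda 3, Lowe 2, Blom 4, Hale 2.
Blom leads with 4 wins (next highest: 3).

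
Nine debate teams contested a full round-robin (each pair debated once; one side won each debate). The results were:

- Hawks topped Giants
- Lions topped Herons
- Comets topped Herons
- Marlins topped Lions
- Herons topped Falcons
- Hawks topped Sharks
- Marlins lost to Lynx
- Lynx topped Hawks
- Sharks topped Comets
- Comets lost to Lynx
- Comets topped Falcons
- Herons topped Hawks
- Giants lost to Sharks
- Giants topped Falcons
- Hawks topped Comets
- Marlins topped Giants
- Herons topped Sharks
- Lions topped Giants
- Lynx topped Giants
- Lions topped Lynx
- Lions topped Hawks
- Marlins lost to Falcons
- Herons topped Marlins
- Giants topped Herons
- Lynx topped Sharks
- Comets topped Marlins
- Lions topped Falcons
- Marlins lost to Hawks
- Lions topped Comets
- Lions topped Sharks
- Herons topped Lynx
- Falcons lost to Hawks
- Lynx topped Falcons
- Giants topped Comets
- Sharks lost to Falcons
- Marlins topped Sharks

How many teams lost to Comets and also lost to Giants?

2

Comets beat: Marlins, Herons, Falcons.
Giants beat: Herons, Comets, Falcons.
Both beat: Herons, Falcons — 2.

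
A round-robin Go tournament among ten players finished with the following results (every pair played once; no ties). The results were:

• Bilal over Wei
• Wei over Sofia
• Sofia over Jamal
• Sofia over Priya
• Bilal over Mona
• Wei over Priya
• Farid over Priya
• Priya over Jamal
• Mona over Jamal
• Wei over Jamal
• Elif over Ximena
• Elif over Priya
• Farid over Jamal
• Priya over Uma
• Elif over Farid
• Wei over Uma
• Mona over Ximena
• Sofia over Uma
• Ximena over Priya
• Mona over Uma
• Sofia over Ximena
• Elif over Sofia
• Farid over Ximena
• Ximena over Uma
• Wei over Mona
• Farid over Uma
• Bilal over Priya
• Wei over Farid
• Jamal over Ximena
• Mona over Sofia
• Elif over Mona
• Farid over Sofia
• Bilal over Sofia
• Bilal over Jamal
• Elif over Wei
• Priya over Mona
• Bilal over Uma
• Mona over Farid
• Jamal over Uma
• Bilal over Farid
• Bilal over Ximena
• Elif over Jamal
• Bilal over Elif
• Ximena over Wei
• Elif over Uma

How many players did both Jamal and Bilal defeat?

2

Jamal beat: Uma, Ximena.
Bilal beat: Elif, Priya, Uma, Farid, Wei, Jamal, Sofia, Mona, Ximena.
Both beat: Uma, Ximena — 2.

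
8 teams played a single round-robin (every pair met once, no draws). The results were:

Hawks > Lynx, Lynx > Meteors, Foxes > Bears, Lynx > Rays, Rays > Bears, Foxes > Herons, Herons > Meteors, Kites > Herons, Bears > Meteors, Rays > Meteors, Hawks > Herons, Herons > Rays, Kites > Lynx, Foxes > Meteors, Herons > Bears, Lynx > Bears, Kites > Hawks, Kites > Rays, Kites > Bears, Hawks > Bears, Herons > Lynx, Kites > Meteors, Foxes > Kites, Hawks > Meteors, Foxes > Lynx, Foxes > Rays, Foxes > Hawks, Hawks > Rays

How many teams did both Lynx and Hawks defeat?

3

Lynx beat: Bears, Rays, Meteors.
Hawks beat: Bears, Rays, Meteors, Herons, Lynx.
Both beat: Bears, Rays, Meteors — 3.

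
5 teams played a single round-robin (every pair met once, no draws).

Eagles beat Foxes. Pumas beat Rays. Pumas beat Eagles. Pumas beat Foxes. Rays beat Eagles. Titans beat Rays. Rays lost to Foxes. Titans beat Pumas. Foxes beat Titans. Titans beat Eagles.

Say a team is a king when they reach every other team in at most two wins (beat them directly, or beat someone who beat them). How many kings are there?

3

Rays cannot reach Pumas, Titans in two steps.
Pumas reaches everyone (king).
Titans reaches everyone (king).
Foxes reaches everyone (king).
Eagles cannot reach Pumas in two steps.
Kings: Pumas, Titans, Foxes — 3.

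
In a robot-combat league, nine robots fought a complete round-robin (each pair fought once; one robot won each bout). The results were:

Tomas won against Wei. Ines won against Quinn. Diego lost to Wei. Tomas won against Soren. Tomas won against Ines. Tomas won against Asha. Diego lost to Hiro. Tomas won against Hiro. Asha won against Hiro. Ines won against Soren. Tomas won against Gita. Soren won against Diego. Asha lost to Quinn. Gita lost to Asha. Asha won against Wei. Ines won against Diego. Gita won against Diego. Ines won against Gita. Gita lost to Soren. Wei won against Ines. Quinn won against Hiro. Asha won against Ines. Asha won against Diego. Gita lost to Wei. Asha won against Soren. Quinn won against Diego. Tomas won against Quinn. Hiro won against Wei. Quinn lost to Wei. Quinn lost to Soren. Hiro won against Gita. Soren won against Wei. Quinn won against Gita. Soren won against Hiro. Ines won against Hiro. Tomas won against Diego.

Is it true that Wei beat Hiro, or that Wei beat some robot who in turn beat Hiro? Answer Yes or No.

Yes

Wei did not beat Hiro directly.
Wei beat Quinn, Diego, Gita, Ines. Of those, Quinn beat Hiro.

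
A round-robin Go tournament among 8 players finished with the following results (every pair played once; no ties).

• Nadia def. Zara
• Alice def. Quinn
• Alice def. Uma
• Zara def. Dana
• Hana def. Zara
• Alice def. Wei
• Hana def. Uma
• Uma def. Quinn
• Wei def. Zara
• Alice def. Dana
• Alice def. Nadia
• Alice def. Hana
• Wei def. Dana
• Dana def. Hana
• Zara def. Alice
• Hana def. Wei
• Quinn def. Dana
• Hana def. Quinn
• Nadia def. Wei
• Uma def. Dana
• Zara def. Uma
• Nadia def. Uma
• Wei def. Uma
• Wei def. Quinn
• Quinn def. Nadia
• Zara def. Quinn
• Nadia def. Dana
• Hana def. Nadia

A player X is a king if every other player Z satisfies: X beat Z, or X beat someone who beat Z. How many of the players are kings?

5

Wei reaches everyone (king).
Nadia reaches everyone (king).
Alice reaches everyone (king).
Uma cannot reach Wei, Alice, Zara in two steps.
Dana cannot reach Alice in two steps.
Hana reaches everyone (king).
Quinn cannot reach Alice in two steps.
Zara reaches everyone (king).
Kings: Wei, Nadia, Alice, Hana, Zara — 5.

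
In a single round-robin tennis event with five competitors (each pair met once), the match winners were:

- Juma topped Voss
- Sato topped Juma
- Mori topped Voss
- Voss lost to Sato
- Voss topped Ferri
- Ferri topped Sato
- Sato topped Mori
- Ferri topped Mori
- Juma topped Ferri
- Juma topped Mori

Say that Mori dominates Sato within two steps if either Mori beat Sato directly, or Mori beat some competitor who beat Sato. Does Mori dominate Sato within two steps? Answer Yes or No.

Mori did not beat Sato directly.
Mori beat Voss, but each of them lost to Sato. No two-step path.

No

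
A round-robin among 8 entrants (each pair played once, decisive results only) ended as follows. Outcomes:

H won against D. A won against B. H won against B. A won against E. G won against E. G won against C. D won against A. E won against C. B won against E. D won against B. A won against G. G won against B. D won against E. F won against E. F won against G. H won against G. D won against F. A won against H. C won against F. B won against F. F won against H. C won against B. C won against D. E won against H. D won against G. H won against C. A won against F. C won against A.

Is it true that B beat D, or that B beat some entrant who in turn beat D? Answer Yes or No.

B did not beat D directly.
B beat E, F, but each of them lost to D. No two-step path.

No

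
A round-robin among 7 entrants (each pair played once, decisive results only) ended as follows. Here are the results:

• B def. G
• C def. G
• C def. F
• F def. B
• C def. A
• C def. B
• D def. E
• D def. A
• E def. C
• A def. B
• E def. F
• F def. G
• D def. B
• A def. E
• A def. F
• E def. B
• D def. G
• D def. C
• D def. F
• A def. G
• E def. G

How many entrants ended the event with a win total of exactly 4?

Win totals: A 4, B 1, C 4, D 6, E 4, F 2, G 0.
Exactly 4: A, C, E — 3 entrants.

3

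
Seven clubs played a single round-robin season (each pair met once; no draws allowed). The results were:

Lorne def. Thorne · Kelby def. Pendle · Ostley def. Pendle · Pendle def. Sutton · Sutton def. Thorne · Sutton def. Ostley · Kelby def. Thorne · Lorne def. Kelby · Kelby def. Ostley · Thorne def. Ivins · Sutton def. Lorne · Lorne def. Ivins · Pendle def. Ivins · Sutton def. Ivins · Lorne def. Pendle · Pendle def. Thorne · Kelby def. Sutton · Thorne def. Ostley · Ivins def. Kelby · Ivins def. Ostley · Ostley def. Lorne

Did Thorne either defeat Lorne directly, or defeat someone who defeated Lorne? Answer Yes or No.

Thorne did not beat Lorne directly.
Thorne beat Ivins, Ostley. Of those, Ostley beat Lorne.

Yes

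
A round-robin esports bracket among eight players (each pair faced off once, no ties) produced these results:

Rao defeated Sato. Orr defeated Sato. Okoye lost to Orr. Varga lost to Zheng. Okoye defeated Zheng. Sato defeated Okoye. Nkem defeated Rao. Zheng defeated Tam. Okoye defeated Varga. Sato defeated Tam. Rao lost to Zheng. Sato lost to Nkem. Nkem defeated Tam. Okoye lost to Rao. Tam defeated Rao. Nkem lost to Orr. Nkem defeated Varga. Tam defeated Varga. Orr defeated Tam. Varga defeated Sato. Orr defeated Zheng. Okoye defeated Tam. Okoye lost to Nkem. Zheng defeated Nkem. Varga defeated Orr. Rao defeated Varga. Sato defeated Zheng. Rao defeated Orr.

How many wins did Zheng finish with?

4

Zheng's results: beat Varga, Rao, Tam, Nkem; lost to Orr, Sato, Okoye.
That is 4 wins.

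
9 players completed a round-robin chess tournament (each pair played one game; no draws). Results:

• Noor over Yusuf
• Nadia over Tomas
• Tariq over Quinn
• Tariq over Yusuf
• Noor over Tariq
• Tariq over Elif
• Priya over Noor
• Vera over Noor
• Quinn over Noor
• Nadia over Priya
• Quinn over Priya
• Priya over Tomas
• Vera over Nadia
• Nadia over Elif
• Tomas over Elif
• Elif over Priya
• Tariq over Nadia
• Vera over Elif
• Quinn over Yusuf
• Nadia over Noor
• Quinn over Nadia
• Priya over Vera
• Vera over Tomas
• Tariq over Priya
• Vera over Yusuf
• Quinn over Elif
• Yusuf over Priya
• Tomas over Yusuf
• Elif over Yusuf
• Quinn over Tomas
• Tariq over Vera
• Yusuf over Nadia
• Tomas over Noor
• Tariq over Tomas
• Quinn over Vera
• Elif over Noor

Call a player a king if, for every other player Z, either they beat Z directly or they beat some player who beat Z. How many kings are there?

3

Tariq reaches everyone (king).
Nadia cannot reach Quinn in two steps.
Priya cannot reach Quinn in two steps.
Tomas cannot reach Vera, Quinn in two steps.
Noor reaches everyone (king).
Yusuf cannot reach Tariq, Quinn in two steps.
Vera cannot reach Quinn in two steps.
Quinn reaches everyone (king).
Elif cannot reach Quinn in two steps.
Kings: Tariq, Noor, Quinn — 3.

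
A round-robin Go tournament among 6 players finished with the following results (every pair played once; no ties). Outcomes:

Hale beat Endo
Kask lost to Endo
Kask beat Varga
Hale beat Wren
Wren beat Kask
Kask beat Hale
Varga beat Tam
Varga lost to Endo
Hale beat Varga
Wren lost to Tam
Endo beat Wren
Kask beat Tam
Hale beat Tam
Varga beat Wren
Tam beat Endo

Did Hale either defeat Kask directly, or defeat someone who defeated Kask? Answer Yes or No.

Hale did not beat Kask directly.
Hale beat Tam, Varga, Wren, Endo. Of those, Wren beat Kask.

Yes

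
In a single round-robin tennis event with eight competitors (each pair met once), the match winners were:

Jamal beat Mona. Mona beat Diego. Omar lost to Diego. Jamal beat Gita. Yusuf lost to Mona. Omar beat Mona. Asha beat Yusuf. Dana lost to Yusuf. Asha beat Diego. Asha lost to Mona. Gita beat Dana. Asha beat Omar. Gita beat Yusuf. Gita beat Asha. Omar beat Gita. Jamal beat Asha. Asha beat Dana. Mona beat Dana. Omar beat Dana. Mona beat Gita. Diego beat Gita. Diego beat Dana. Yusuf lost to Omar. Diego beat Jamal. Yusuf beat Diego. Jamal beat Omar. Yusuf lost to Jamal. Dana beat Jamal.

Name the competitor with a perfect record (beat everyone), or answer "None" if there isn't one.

None

Highest win total is Mona with 5 (out of 7 possible).
Mona lost to Jamal, Omar, so no competitor went undefeated.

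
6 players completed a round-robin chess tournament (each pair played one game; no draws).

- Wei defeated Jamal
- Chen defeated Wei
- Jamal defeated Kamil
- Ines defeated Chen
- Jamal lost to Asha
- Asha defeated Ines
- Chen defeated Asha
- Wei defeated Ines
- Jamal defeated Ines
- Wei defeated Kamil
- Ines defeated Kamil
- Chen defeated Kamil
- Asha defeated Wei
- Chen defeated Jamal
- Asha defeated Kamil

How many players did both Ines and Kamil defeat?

0

Ines beat: Kamil, Chen.
Kamil beat: no one.
No one was beaten by both.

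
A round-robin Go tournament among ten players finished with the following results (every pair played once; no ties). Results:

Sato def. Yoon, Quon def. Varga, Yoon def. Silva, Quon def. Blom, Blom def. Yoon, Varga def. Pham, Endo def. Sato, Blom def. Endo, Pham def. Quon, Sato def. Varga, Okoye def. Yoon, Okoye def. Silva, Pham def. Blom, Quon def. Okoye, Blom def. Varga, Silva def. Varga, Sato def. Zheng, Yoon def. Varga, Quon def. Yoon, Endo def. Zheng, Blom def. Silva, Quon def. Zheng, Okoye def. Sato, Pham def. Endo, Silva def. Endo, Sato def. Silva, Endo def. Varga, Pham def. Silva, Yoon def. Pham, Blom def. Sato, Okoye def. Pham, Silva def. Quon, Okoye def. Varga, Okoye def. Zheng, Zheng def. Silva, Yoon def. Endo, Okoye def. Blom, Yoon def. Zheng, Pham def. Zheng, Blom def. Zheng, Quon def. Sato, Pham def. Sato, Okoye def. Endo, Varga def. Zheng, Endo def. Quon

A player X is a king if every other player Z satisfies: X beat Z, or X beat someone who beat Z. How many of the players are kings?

5

Quon reaches everyone (king).
Pham reaches everyone (king).
Yoon cannot reach Okoye in two steps.
Silva reaches everyone (king).
Okoye reaches everyone (king).
Endo reaches everyone (king).
Varga cannot reach Yoon, Okoye in two steps.
Zheng cannot reach Pham, Yoon, Okoye, Sato, Blom in two steps.
Sato cannot reach Okoye, Blom in two steps.
Blom cannot reach Okoye in two steps.
Kings: Quon, Pham, Silva, Okoye, Endo — 5.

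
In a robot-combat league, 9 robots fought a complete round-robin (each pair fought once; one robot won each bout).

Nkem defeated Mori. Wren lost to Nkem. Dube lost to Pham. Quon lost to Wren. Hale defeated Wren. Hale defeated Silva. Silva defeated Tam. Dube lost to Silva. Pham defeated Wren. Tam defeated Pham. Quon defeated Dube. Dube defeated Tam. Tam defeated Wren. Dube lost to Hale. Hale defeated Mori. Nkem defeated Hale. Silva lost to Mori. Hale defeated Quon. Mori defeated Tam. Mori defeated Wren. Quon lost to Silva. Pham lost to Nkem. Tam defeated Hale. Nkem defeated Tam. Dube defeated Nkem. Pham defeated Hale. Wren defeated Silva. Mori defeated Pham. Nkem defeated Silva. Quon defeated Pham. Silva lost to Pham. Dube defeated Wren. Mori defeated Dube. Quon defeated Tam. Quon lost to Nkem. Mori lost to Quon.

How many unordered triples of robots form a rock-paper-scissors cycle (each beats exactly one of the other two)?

21

Win totals: Tam 3, Silva 3, Dube 3, Wren 2, Hale 5, Mori 5, Quon 4, Nkem 7, Pham 4.
A robot with w wins dominates both others in C(w,2) triples; summing gives 3 + 3 + 3 + 1 + 10 + 10 + 6 + 21 + 6 = 63 transitive triples.
Total triples C(9,3) = 84, so cyclic triples = 84 − 63 = 21.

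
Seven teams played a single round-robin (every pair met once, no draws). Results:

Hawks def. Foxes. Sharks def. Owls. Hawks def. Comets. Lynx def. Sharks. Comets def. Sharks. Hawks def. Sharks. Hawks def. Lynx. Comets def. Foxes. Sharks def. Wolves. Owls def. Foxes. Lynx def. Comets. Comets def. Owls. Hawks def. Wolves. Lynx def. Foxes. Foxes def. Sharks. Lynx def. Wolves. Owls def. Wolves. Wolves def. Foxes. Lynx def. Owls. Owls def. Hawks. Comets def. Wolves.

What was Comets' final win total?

Comets' results: beat Sharks, Foxes, Owls, Wolves; lost to Lynx, Hawks.
That is 4 wins.

4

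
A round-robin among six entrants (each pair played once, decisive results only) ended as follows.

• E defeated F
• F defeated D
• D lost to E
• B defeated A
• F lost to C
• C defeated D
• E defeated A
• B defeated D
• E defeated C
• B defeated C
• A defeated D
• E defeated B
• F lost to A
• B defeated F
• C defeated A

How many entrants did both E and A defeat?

2

E beat: A, B, C, D, F.
A beat: D, F.
Both beat: D, F — 2.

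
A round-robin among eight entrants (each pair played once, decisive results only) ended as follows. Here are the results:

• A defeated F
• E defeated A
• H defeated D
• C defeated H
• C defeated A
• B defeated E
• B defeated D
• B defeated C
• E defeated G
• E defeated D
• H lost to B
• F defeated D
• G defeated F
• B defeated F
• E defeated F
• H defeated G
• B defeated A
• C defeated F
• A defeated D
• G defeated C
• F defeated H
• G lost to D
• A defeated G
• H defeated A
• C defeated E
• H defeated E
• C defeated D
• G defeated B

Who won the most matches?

Win totals: A 3, B 6, C 5, D 1, E 4, F 2, G 3, H 4.
B leads with 6 wins (next highest: 5).

B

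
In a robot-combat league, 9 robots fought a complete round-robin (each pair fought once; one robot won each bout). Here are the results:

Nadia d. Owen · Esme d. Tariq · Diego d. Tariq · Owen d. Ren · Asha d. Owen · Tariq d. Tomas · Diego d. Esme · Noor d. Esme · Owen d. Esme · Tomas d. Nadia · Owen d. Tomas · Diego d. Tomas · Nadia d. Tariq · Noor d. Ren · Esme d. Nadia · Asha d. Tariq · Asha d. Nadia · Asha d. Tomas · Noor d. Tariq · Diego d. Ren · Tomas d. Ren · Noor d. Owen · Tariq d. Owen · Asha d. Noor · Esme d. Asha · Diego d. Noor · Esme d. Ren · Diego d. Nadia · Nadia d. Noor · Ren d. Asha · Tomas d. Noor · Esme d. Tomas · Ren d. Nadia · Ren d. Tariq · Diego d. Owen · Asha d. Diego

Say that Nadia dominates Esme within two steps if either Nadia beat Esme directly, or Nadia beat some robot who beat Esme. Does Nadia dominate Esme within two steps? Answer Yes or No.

Nadia did not beat Esme directly.
Nadia beat Owen, Noor, Tariq. Of those, Owen beat Esme.

Yes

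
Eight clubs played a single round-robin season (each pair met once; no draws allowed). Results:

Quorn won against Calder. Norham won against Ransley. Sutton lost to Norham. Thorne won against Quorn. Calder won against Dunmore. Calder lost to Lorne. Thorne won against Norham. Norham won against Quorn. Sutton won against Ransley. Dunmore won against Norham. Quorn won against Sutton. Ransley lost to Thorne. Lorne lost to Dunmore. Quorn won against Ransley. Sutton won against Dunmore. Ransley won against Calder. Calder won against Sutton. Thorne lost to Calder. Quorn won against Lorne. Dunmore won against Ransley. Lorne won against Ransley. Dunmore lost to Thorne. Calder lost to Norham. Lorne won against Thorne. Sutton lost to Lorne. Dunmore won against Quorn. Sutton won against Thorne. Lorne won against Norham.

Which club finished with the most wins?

Lorne

Win totals: Quorn 4, Dunmore 4, Sutton 3, Ransley 1, Norham 4, Thorne 4, Calder 3, Lorne 5.
Lorne leads with 5 wins (next highest: 4).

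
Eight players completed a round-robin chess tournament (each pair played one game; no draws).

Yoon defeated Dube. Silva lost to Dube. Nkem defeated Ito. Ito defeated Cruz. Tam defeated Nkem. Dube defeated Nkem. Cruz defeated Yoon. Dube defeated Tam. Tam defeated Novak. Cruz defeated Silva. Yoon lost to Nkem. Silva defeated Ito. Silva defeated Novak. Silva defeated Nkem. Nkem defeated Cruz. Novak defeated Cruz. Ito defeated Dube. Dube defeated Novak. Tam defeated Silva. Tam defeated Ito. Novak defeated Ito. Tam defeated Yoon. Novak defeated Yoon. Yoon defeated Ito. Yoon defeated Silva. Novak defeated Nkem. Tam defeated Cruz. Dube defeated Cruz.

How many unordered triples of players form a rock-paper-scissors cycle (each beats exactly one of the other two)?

Win totals: Nkem 3, Cruz 2, Silva 3, Novak 4, Yoon 3, Dube 5, Tam 6, Ito 2.
A player with w wins dominates both others in C(w,2) triples; summing gives 3 + 1 + 3 + 6 + 3 + 10 + 15 + 1 = 42 transitive triples.
Total triples C(8,3) = 56, so cyclic triples = 56 − 42 = 14.

14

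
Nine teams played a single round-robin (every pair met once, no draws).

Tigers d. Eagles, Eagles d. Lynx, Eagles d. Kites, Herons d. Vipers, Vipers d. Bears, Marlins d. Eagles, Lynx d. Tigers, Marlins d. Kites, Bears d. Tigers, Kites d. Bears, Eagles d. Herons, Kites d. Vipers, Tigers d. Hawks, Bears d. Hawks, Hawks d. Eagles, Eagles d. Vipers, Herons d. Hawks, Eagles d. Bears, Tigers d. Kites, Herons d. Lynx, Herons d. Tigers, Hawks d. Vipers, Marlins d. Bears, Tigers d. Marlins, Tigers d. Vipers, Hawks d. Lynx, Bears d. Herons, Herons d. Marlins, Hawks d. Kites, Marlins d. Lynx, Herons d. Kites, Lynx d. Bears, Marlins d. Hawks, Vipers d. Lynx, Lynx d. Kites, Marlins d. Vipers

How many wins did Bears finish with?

Bears' results: beat Hawks, Tigers, Herons; lost to Kites, Vipers, Eagles, Lynx, Marlins.
That is 3 wins.

3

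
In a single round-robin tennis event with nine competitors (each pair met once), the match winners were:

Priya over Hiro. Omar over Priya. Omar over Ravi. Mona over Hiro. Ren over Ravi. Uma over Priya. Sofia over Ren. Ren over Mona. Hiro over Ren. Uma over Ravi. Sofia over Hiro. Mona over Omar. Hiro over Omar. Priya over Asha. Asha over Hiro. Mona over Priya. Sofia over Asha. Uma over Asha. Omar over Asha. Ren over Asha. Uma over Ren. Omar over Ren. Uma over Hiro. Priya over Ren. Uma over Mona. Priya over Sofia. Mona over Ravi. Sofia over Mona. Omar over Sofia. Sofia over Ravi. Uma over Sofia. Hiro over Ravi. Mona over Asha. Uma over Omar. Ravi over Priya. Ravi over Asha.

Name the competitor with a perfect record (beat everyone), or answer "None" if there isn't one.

Uma

Uma has 8 wins out of 8 opponents — a perfect record.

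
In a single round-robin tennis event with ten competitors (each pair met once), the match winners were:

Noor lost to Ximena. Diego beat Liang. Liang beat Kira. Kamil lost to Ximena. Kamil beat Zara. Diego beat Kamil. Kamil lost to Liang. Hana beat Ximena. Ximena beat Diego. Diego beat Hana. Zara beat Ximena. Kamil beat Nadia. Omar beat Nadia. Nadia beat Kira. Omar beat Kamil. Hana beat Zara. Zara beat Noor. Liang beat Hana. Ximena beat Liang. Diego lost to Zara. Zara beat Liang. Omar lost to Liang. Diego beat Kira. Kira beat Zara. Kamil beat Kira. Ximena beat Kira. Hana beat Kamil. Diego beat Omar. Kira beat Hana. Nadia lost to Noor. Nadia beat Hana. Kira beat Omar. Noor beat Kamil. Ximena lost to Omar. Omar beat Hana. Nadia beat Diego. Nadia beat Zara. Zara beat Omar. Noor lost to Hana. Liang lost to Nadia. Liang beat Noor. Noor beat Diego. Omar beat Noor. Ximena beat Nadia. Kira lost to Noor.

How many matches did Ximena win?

6

Ximena's results: beat Diego, Liang, Nadia, Noor, Kira, Kamil; lost to Hana, Omar, Zara.
That is 6 wins.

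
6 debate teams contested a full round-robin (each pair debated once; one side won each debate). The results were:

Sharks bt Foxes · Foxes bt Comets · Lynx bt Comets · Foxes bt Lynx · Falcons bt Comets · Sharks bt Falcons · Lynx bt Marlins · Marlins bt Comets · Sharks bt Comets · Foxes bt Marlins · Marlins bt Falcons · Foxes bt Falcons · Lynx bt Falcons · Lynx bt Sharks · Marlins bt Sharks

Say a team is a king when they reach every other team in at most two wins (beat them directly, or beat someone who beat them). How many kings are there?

3

Falcons cannot reach Marlins, Foxes, Sharks, Lynx in two steps.
Marlins cannot reach Lynx in two steps.
Foxes reaches everyone (king).
Sharks reaches everyone (king).
Comets cannot reach Falcons, Marlins, Foxes, Sharks, Lynx in two steps.
Lynx reaches everyone (king).
Kings: Foxes, Sharks, Lynx — 3.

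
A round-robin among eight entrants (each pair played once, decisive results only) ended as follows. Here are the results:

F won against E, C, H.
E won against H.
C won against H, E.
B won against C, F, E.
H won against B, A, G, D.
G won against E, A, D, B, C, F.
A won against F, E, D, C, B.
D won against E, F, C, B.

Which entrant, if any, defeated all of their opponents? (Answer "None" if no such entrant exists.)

Highest win total is G with 6 (out of 7 possible).
G lost to H, so no entrant went undefeated.

None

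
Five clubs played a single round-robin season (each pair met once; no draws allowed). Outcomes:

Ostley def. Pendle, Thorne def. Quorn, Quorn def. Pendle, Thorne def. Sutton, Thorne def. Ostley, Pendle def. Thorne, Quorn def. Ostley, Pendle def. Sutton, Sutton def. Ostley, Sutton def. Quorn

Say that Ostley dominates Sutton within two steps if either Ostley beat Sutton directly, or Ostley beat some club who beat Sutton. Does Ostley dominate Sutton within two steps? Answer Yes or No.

Yes

Ostley did not beat Sutton directly.
Ostley beat Pendle. Of those, Pendle beat Sutton.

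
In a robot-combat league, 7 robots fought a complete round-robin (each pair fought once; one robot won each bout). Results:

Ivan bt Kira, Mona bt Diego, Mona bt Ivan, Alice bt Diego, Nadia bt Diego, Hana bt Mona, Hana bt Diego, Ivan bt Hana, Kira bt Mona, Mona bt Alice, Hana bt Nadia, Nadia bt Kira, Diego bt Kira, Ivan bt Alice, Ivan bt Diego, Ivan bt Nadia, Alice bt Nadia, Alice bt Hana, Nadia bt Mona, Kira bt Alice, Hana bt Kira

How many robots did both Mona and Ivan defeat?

2

Mona beat: Ivan, Diego, Alice.
Ivan beat: Hana, Diego, Nadia, Kira, Alice.
Both beat: Diego, Alice — 2.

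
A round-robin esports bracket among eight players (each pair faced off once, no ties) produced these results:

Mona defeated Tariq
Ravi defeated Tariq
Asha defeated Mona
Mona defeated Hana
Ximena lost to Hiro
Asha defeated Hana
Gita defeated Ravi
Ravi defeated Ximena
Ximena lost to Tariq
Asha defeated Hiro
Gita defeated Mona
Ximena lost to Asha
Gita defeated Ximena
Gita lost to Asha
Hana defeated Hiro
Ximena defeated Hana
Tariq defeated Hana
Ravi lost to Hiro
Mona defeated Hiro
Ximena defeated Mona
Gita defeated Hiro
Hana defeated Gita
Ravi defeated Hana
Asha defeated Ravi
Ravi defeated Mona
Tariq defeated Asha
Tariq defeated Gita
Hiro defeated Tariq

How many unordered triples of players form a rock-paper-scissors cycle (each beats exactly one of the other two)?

Win totals: Asha 6, Tariq 4, Hiro 3, Ximena 2, Ravi 4, Mona 3, Gita 4, Hana 2.
A player with w wins dominates both others in C(w,2) triples; summing gives 15 + 6 + 3 + 1 + 6 + 3 + 6 + 1 = 41 transitive triples.
Total triples C(8,3) = 56, so cyclic triples = 56 − 41 = 15.

15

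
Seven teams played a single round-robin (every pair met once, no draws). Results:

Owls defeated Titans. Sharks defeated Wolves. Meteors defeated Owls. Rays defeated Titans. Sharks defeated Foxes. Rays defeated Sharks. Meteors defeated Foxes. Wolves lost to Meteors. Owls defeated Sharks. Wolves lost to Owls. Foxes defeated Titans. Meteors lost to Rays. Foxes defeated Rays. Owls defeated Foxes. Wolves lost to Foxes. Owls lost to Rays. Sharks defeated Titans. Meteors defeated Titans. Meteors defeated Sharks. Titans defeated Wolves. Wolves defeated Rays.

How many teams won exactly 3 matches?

2

Win totals: Meteors 5, Rays 4, Wolves 1, Titans 1, Sharks 3, Foxes 3, Owls 4.
Exactly 3: Sharks, Foxes — 2 teams.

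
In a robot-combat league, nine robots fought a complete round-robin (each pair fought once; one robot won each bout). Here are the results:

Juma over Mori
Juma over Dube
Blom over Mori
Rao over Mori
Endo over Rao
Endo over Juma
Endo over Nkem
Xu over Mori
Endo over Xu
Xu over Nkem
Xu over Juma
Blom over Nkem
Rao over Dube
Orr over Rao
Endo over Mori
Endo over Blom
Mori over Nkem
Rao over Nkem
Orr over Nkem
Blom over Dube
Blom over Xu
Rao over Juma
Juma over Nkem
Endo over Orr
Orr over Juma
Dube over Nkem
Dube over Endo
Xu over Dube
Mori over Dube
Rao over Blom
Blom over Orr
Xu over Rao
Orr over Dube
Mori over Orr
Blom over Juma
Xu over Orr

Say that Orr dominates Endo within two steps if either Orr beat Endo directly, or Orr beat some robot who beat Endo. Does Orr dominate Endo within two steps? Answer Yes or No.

Yes

Orr did not beat Endo directly.
Orr beat Juma, Nkem, Dube, Rao. Of those, Dube beat Endo.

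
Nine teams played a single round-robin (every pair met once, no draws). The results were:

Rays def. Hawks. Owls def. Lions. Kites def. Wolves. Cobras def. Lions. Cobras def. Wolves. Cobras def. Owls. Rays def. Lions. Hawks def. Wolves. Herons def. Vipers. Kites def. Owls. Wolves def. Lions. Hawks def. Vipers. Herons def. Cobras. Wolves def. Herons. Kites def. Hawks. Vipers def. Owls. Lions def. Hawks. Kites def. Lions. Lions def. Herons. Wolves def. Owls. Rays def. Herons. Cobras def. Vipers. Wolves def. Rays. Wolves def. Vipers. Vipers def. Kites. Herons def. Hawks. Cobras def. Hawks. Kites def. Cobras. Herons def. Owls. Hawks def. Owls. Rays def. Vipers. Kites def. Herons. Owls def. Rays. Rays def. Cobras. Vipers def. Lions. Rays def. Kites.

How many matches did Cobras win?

5

Cobras' results: beat Lions, Owls, Hawks, Vipers, Wolves; lost to Rays, Kites, Herons.
That is 5 wins.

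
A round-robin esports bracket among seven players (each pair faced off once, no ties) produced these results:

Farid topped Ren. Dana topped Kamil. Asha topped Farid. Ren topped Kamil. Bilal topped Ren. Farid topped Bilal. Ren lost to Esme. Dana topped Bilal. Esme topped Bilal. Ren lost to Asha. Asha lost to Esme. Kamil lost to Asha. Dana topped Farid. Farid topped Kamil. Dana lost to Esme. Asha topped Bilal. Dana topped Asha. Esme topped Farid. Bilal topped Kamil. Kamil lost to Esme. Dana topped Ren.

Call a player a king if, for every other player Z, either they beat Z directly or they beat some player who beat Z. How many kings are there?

1

Kamil cannot reach Dana, Asha, Ren, Esme, Farid, Bilal in two steps.
Dana cannot reach Esme in two steps.
Asha cannot reach Dana, Esme in two steps.
Ren cannot reach Dana, Asha, Esme, Farid, Bilal in two steps.
Esme reaches everyone (king).
Farid cannot reach Dana, Asha, Esme in two steps.
Bilal cannot reach Dana, Asha, Esme, Farid in two steps.
Kings: Esme — 1.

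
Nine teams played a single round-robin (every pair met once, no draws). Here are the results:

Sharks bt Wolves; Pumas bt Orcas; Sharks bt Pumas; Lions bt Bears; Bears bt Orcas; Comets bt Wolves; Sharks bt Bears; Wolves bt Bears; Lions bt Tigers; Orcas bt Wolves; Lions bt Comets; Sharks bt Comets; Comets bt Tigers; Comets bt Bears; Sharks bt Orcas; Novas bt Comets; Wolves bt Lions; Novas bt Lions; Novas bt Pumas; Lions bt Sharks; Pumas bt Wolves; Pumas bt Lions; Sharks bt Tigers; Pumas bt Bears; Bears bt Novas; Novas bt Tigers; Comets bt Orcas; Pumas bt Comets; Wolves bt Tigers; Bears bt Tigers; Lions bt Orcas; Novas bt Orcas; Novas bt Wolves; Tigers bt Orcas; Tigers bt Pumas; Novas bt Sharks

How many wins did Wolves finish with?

3

Wolves' results: beat Bears, Lions, Tigers; lost to Novas, Pumas, Sharks, Orcas, Comets.
That is 3 wins.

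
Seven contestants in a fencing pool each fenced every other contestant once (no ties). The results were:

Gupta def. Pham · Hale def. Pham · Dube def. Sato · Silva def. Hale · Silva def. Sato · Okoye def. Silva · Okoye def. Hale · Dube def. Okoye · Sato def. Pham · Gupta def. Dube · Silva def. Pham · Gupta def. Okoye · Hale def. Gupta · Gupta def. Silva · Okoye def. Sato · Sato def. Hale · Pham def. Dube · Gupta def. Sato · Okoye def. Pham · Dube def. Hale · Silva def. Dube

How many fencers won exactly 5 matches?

Win totals: Hale 2, Pham 1, Silva 4, Gupta 5, Dube 3, Sato 2, Okoye 4.
Exactly 5: Gupta — 1 fencer.

1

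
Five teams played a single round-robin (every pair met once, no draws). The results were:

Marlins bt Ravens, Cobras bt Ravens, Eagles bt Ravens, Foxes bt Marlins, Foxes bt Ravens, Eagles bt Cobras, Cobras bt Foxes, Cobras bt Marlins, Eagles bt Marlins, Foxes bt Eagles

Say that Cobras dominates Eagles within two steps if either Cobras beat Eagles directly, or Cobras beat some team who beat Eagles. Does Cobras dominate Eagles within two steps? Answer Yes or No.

Cobras did not beat Eagles directly.
Cobras beat Ravens, Foxes, Marlins. Of those, Foxes beat Eagles.

Yes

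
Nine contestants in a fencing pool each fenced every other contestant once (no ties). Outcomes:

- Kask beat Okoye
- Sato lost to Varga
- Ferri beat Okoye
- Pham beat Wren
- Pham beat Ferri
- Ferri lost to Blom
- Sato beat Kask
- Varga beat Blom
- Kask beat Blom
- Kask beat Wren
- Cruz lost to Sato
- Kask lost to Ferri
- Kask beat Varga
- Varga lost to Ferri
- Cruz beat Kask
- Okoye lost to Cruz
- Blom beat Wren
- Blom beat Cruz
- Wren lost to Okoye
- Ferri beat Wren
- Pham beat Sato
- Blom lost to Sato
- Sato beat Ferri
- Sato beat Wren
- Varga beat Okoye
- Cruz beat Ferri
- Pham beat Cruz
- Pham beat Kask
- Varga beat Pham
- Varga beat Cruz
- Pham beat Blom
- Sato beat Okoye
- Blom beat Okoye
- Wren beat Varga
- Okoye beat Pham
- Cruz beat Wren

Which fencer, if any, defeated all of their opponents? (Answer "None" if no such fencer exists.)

Highest win total is Sato with 6 (out of 8 possible).
Sato lost to Varga, Pham, so no fencer went undefeated.

None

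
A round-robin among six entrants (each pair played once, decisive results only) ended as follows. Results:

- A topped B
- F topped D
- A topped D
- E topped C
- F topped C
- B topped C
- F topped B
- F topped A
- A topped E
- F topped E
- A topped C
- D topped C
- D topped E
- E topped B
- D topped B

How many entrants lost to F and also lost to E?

2

F beat: A, B, C, D, E.
E beat: B, C.
Both beat: B, C — 2.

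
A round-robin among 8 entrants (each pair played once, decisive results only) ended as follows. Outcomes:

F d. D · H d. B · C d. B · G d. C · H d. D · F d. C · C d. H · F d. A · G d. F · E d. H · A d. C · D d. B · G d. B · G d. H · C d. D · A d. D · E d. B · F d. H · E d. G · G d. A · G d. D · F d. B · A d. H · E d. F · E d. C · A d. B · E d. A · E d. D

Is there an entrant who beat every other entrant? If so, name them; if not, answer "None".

E has 7 wins out of 7 opponents — a perfect record.

E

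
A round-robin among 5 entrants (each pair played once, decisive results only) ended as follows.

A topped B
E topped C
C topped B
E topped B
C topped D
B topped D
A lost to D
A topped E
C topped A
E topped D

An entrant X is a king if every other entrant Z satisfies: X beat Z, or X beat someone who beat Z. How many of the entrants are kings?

A reaches everyone (king).
B cannot reach C, E in two steps.
C reaches everyone (king).
D cannot reach C in two steps.
E reaches everyone (king).
Kings: A, C, E — 3.

3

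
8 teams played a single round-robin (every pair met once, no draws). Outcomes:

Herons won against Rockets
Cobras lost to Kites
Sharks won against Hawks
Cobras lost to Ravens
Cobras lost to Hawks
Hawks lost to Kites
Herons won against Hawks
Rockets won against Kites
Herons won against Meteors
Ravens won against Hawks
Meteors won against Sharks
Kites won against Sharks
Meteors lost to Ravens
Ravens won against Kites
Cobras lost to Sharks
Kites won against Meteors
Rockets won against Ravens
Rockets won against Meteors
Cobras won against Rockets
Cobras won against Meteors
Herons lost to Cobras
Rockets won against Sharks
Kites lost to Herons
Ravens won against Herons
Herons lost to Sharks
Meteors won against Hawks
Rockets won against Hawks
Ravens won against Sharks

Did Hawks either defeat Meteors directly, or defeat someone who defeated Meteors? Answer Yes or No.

Hawks did not beat Meteors directly.
Hawks beat Cobras. Of those, Cobras beat Meteors.

Yes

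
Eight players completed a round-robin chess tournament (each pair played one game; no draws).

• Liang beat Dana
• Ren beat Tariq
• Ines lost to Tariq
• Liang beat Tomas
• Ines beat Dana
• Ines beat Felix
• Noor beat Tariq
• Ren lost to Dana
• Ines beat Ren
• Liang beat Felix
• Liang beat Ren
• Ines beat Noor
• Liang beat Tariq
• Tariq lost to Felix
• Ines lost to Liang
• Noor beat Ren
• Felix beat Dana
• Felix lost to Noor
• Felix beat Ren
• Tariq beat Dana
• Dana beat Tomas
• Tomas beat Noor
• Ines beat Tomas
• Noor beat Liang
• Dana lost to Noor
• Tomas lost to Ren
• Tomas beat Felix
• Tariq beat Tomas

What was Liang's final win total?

Liang's results: beat Ines, Felix, Ren, Tomas, Dana, Tariq; lost to Noor.
That is 6 wins.

6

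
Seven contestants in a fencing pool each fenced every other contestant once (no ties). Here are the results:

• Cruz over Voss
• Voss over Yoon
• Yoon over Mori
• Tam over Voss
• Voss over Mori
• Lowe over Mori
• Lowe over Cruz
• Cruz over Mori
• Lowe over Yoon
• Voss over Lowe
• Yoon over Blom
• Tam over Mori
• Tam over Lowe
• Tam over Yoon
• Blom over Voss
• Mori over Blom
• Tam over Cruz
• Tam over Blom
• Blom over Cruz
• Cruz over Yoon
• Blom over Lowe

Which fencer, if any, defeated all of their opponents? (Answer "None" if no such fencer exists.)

Tam

Tam has 6 wins out of 6 opponents — a perfect record.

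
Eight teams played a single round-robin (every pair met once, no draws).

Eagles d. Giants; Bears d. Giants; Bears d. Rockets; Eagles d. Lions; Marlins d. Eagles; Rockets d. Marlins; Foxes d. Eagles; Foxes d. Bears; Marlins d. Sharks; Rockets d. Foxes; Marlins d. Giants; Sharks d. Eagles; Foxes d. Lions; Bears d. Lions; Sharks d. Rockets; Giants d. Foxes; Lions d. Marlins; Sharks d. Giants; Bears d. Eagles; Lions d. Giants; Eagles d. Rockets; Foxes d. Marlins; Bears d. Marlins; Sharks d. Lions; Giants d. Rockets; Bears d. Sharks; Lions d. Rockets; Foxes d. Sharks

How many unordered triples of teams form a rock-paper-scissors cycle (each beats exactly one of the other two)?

14

Win totals: Giants 2, Lions 3, Rockets 2, Eagles 3, Marlins 3, Bears 6, Sharks 4, Foxes 5.
A team with w wins dominates both others in C(w,2) triples; summing gives 1 + 3 + 1 + 3 + 3 + 15 + 6 + 10 = 42 transitive triples.
Total triples C(8,3) = 56, so cyclic triples = 56 − 42 = 14.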